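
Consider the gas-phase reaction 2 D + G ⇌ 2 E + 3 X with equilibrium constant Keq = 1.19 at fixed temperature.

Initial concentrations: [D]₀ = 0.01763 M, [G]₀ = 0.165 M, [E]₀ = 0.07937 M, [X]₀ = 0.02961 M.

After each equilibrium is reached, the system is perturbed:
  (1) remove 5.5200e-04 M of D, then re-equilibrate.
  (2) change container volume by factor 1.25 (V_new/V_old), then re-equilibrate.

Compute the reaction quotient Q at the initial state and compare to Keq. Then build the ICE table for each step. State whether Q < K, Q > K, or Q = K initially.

Q₀ = 0.003189; Q < K (proceeds forward)

Q₀ = 0.003189 vs Keq = 1.19 ⇒ Q<K, forward
Step 1:
                  D         G         E         X
  init      0.01763     0.165   0.07937   0.02961
  Δ        -0.01503 -0.007516   0.01503   0.02255
  eq       0.002598    0.1575    0.0944   0.05216
  solve Keq expr → x = 0.007516; check Q = 1.19
Then remove 5.5200e-04 M of D.
Step 2:
                  D         G         E         X
  init     0.002046    0.1575    0.0944   0.05216
  Δ       4.8310e-04 2.4155e-04 -4.8310e-04 -7.2465e-04
  eq       0.002529    0.1577   0.09392   0.05143
  solve Keq expr → x = -2.4155e-04; check Q = 1.19
Then change container volume by factor 1.25 (V_new/V_old).
Step 3:
                  D         G         E         X
  init     0.002023    0.1262   0.07514   0.04115
  Δ       -3.6318e-04 -1.8159e-04 3.6318e-04 5.4477e-04
  eq        0.00166     0.126    0.0755   0.04169
  solve Keq expr → x = 1.8159e-04; check Q = 1.19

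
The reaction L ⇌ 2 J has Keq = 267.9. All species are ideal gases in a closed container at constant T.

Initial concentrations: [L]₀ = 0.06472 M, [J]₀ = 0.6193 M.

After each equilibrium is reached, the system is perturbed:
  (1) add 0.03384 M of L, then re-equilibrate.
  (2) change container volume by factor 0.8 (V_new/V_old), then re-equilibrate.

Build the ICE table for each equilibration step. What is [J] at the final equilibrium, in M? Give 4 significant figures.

Q₀ = 5.926 vs Keq = 267.9 ⇒ Q<K, forward
Step 1:
                   L          J
  init       0.06472     0.6193
  Δ         -0.06265     0.1253
  eq         0.00207     0.7446
  solve Keq expr → x = 0.06265; check Q = 267.9
Then add 0.03384 M of L.
Step 2:
                   L          J
  init       0.03591     0.7446
  Δ         -0.03345     0.0669
  eq        0.002458     0.8115
  solve Keq expr → x = 0.03345; check Q = 267.9
Then change container volume by factor 0.8 (V_new/V_old).
Step 3:
                   L          J
  init      0.003073      1.014
  Δ       7.5672e-04  -0.001513
  eq        0.003829      1.013
  solve Keq expr → x = -7.5672e-04; check Q = 267.9

[J]_eq = 1.013 M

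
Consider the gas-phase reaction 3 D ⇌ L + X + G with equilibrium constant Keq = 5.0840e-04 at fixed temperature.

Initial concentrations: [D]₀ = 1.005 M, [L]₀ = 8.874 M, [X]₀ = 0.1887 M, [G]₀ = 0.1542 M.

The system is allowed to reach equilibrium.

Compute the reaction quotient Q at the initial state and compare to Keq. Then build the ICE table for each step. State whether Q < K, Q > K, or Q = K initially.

Q₀ = 0.2544; Q > K (proceeds reverse)

Q₀ = 0.2544 vs Keq = 5.0840e-04 ⇒ Q>K, reverse
Step 1:
                  D         L         X         G
  Initial     1.005     8.874    0.1887    0.1542
  Change     0.4489   -0.1496   -0.1496   -0.1496
  Equil       1.454     8.724   0.03908  0.004582
  solve Keq expr → x = -0.1496; check Q = 5.0840e-04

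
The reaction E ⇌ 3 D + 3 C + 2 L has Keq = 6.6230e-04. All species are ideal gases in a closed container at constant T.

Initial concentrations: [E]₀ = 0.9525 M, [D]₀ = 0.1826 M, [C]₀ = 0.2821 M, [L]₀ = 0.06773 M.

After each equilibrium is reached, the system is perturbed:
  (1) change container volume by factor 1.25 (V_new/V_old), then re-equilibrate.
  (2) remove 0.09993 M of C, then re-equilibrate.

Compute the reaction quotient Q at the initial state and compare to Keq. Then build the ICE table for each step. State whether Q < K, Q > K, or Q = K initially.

Q₀ = 6.5828e-07 vs Keq = 6.6230e-04 ⇒ Q<K, forward
Step 1:
                  E         D         C         L
  I          0.9525    0.1826    0.2821   0.06773
  C        -0.08064    0.2419    0.2419    0.1613
  E          0.8719    0.4245     0.524     0.229
  solve Keq expr → x = 0.08064; check Q = 6.6230e-04
Then change container volume by factor 1.25 (V_new/V_old).
Step 2:
                  E         D         C         L
  I          0.6975    0.3396    0.4192    0.1832
  C        -0.02416   0.07247   0.07247   0.04832
  E          0.6733    0.4121    0.4917    0.2315
  solve Keq expr → x = 0.02416; check Q = 6.6230e-04
Then remove 0.09993 M of C.
Step 3:
                  E         D         C         L
  I          0.6733    0.4121    0.3918    0.2315
  C        -0.01117    0.0335    0.0335   0.02234
  E          0.6622    0.4456    0.4253    0.2539
  solve Keq expr → x = 0.01117; check Q = 6.6230e-04

Q₀ = 6.5828e-07; Q < K (proceeds forward)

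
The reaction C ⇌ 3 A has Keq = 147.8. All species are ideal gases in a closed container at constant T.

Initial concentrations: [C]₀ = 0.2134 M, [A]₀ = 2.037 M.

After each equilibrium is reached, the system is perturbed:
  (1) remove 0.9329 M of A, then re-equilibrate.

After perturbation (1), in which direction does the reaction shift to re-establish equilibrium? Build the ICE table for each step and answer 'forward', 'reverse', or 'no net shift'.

Direction: forward

Q₀ = 39.61 vs Keq = 147.8 ⇒ Q<K, forward
Step 1:
                    C           A
  I            0.2134       2.037
  C           -0.1202      0.3605
  E           0.09324       2.397
  solve Keq expr → x = 0.1202; check Q = 147.8
Then remove 0.9329 M of A.
Step 2:
                    C           A
  I           0.09324       1.465
  C           -0.0627      0.1881
  E           0.03054       1.653
  solve Keq expr → x = 0.0627; check Q = 147.8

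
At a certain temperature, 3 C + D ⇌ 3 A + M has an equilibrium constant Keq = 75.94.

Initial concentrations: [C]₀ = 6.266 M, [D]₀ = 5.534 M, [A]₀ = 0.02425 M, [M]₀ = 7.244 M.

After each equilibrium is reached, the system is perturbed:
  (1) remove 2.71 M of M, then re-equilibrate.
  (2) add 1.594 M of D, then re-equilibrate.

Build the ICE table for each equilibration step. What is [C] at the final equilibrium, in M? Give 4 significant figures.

Q₀ = 7.5876e-08 vs Keq = 75.94 ⇒ Q<K, forward
Step 1:
                  C         D         A         M
  Initial     6.266     5.534   0.02425     7.244
  Change     -4.781    -1.594     4.781     1.594
  Equil       1.485      3.94     4.805     8.838
  solve Keq expr → x = 1.594; check Q = 75.94
Then remove 2.71 M of M.
Step 2:
                  C         D         A         M
  Initial     1.485      3.94     4.805     6.128
  Change    -0.1277  -0.04257    0.1277   0.04257
  Equil       1.358     3.898     4.933      6.17
  solve Keq expr → x = 0.04257; check Q = 75.94
Then add 1.594 M of D.
Step 3:
                  C         D         A         M
  Initial     1.358     5.492     4.933      6.17
  Change    -0.1134  -0.03779    0.1134   0.03779
  Equil       1.244     5.454     5.046     6.208
  solve Keq expr → x = 0.03779; check Q = 75.94

[C]_eq = 1.244 M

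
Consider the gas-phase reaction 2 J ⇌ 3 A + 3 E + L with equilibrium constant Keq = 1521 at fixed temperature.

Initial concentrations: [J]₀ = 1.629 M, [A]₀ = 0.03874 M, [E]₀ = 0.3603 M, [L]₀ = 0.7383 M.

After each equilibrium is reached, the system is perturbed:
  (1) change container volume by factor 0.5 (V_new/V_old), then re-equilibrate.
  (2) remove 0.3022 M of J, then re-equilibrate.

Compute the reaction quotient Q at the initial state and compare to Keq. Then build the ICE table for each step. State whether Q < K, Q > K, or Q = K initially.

Q₀ = 7.5659e-07 vs Keq = 1521 ⇒ Q<K, forward
Step 1:
                   J          A          E          L
  Initial      1.629    0.03874     0.3603     0.7383
  Change      -1.319      1.978      1.978     0.6593
  Equil       0.3104      2.017      2.338      1.398
  solve Keq expr → x = 0.6593; check Q = 1521
Then change container volume by factor 0.5 (V_new/V_old).
Step 2:
                   J          A          E          L
  Initial     0.6208      4.033      4.676      2.795
  Change      0.7345     -1.102     -1.102    -0.3673
  Equil        1.355      2.932      3.575      2.428
  solve Keq expr → x = -0.3673; check Q = 1521
Then remove 0.3022 M of J.
Step 3:
                   J          A          E          L
  Initial      1.053      2.932      3.575      2.428
  Change      0.1033     -0.155     -0.155   -0.05166
  Equil        1.156      2.777       3.42      2.376
  solve Keq expr → x = -0.05166; check Q = 1521

Q₀ = 7.5659e-07; Q < K (proceeds forward)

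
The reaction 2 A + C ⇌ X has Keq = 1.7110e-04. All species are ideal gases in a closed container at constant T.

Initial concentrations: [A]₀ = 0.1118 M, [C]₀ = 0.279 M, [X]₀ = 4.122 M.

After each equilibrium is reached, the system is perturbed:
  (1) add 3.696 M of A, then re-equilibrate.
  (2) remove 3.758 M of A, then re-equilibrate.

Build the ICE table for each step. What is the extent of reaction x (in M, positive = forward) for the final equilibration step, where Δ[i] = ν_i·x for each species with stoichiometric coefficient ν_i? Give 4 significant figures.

Q₀ = 1182 vs Keq = 1.7110e-04 ⇒ Q>K, reverse
Step 1:
                  A         C         X
  I          0.1118     0.279     4.122
  C           8.143     4.071    -4.071
  E           8.254      4.35   0.05071
  solve Keq expr → x = -4.071; check Q = 1.7110e-04
Then add 3.696 M of A.
Step 2:
                  A         C         X
  I           11.95      4.35   0.05071
  C         -0.1049  -0.05247   0.05247
  E           11.85     4.298    0.1032
  solve Keq expr → x = 0.05247; check Q = 1.7110e-04
Then remove 3.758 M of A.
Step 3:
                  A         C         X
  I           8.087     4.298    0.1032
  C          0.1064    0.0532   -0.0532
  E           8.194     4.351   0.04998
  solve Keq expr → x = -0.0532; check Q = 1.7110e-04

x = -0.0532 M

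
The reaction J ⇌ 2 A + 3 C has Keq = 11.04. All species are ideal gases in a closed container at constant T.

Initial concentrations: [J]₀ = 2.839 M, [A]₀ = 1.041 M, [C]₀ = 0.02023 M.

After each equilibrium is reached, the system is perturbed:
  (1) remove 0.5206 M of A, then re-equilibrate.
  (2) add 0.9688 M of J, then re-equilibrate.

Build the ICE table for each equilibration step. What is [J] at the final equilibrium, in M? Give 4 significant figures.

[J]_eq = 3.111 M

Q₀ = 3.1603e-06 vs Keq = 11.04 ⇒ Q<K, forward
Step 1:
                    J           A           C
  init          2.839       1.041     0.02023
  Δ           -0.5722       1.144       1.717
  eq            2.267       2.185       1.737
  solve Keq expr → x = 0.5722; check Q = 11.04
Then remove 0.5206 M of A.
Step 2:
                    J           A           C
  init          2.267       1.665       1.737
  Δ          -0.07122      0.1424      0.2137
  eq            2.196       1.807       1.951
  solve Keq expr → x = 0.07122; check Q = 11.04
Then add 0.9688 M of J.
Step 3:
                    J           A           C
  init          3.164       1.807       1.951
  Δ          -0.05293      0.1059      0.1588
  eq            3.111       1.913       2.109
  solve Keq expr → x = 0.05293; check Q = 11.04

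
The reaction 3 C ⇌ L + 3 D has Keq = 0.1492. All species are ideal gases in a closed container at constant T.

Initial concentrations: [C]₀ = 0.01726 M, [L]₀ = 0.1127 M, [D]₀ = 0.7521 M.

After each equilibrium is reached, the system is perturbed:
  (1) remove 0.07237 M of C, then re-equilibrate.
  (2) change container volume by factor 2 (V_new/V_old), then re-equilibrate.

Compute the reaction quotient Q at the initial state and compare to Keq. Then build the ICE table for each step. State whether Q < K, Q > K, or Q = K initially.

Q₀ = 9325 vs Keq = 0.1492 ⇒ Q>K, reverse
Step 1:
                  C         L         D
  I         0.01726    0.1127    0.7521
  C          0.2592  -0.08639   -0.2592
  E          0.2764   0.02631    0.4929
  solve Keq expr → x = -0.08639; check Q = 0.1492
Then remove 0.07237 M of C.
Step 2:
                  C         L         D
  I          0.2041   0.02631    0.4929
  C         0.02571 -0.008569  -0.02571
  E          0.2298   0.01774    0.4672
  solve Keq expr → x = -0.008569; check Q = 0.1492
Then change container volume by factor 2 (V_new/V_old).
Step 3:
                  C         L         D
  I          0.1149  0.008871    0.2336
  C       -0.009637  0.003212  0.009637
  E          0.1052   0.01208    0.2433
  solve Keq expr → x = 0.003212; check Q = 0.1492

Q₀ = 9325; Q > K (proceeds reverse)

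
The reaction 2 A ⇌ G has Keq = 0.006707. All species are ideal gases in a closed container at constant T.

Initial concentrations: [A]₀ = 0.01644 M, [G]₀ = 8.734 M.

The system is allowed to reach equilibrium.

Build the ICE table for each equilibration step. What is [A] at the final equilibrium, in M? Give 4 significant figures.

Q₀ = 3.2315e+04 vs Keq = 0.006707 ⇒ Q>K, reverse
Step 1:
                   A          G
  init       0.01644      8.734
  Δ             14.6     -7.301
  eq           14.62      1.433
  solve Keq expr → x = -7.301; check Q = 0.006707

[A]_eq = 14.62 M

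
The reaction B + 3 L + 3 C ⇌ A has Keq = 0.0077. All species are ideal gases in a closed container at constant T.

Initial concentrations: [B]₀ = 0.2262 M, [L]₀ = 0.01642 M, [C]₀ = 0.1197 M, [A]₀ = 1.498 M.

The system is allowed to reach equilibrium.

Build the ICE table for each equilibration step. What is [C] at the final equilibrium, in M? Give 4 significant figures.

[C]_eq = 2.241 M

Q₀ = 8.7220e+08 vs Keq = 0.0077 ⇒ Q>K, reverse
Step 1:
                  B         L         C         A
  I          0.2262   0.01642    0.1197     1.498
  C          0.7072     2.122     2.122   -0.7072
  E          0.9334     2.138     2.241    0.7908
  solve Keq expr → x = -0.7072; check Q = 0.0077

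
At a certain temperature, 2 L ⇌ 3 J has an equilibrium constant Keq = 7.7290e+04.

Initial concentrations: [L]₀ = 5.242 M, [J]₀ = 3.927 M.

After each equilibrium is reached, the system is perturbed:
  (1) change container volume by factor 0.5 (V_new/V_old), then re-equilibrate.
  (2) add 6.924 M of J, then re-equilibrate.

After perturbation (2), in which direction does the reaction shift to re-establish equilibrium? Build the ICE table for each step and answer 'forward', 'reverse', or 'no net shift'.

Direction: reverse

Q₀ = 2.204 vs Keq = 7.7290e+04 ⇒ Q<K, forward
Step 1:
                  L         J
  Initial     5.242     3.927
  Change       -5.1      7.65
  Equil      0.1417     11.58
  solve Keq expr → x = 2.55; check Q = 7.7290e+04
Then change container volume by factor 0.5 (V_new/V_old).
Step 2:
                  L         J
  Initial    0.2834     23.15
  Change      0.113   -0.1695
  Equil      0.3964     22.99
  solve Keq expr → x = -0.0565; check Q = 7.7290e+04
Then add 6.924 M of J.
Step 3:
                  L         J
  Initial    0.3964     29.91
  Change     0.1839   -0.2758
  Equil      0.5803     29.63
  solve Keq expr → x = -0.09193; check Q = 7.7290e+04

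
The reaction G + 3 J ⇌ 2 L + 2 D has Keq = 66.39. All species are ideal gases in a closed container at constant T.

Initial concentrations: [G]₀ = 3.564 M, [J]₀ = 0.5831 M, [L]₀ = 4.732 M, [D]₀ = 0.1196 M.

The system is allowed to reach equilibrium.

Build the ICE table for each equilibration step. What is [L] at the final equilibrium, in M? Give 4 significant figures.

Q₀ = 0.4533 vs Keq = 66.39 ⇒ Q<K, forward
Step 1:
                    G           J           L           D
  init          3.564      0.5831       4.732      0.1196
  Δ           -0.1155     -0.3466      0.2311      0.2311
  eq            3.448      0.2365       4.963      0.3507
  solve Keq expr → x = 0.1155; check Q = 66.39

[L]_eq = 4.963 M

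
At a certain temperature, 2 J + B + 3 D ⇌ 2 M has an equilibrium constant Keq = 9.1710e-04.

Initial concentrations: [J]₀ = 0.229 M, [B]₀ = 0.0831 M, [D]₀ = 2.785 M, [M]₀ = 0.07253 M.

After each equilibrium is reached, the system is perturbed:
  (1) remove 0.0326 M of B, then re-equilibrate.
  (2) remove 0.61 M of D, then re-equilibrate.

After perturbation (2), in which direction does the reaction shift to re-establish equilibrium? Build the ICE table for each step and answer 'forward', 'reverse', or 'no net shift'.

Q₀ = 0.05588 vs Keq = 9.1710e-04 ⇒ Q>K, reverse
Step 1:
                  J         B         D         M
  I           0.229    0.0831     2.785   0.07253
  C         0.05834   0.02917    0.0875  -0.05834
  E          0.2873    0.1123     2.873   0.01419
  solve Keq expr → x = -0.02917; check Q = 9.1710e-04
Then remove 0.0326 M of B.
Step 2:
                  J         B         D         M
  I          0.2873   0.07967     2.873   0.01419
  C        0.002055  0.001027  0.003082 -0.002055
  E          0.2894    0.0807     2.876   0.01214
  solve Keq expr → x = -0.001027; check Q = 9.1710e-04
Then remove 0.61 M of D.
Step 3:
                  J         B         D         M
  I          0.2894    0.0807     2.266   0.01214
  C        0.003429  0.001715  0.005144 -0.003429
  E          0.2928   0.08241     2.271  0.008711
  solve Keq expr → x = -0.001715; check Q = 9.1710e-04

Direction: reverse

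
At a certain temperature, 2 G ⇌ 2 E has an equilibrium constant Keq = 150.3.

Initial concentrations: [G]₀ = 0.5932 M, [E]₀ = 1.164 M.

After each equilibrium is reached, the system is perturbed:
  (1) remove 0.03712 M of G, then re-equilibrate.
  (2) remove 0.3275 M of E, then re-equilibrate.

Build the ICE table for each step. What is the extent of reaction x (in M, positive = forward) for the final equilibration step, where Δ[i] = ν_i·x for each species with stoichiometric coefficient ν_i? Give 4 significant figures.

x = 0.01235 M

Q₀ = 3.85 vs Keq = 150.3 ⇒ Q<K, forward
Step 1:
                  G         E
  Initial    0.5932     1.164
  Change    -0.4607    0.4607
  Equil      0.1325     1.625
  solve Keq expr → x = 0.2303; check Q = 150.3
Then remove 0.03712 M of G.
Step 2:
                  G         E
  Initial    0.0954     1.625
  Change    0.03432  -0.03432
  Equil      0.1297      1.59
  solve Keq expr → x = -0.01716; check Q = 150.3
Then remove 0.3275 M of E.
Step 3:
                  G         E
  Initial    0.1297     1.263
  Change    -0.0247    0.0247
  Equil       0.105     1.288
  solve Keq expr → x = 0.01235; check Q = 150.3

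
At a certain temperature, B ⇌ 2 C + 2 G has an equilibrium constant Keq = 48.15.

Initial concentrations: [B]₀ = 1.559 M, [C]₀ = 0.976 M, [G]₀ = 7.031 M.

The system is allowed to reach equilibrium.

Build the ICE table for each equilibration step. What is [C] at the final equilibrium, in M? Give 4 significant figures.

Q₀ = 30.21 vs Keq = 48.15 ⇒ Q<K, forward
Step 1:
                  B         C         G
  Initial     1.559     0.976     7.031
  Change   -0.09379    0.1876    0.1876
  Equil       1.465     1.164     7.219
  solve Keq expr → x = 0.09379; check Q = 48.15

[C]_eq = 1.164 M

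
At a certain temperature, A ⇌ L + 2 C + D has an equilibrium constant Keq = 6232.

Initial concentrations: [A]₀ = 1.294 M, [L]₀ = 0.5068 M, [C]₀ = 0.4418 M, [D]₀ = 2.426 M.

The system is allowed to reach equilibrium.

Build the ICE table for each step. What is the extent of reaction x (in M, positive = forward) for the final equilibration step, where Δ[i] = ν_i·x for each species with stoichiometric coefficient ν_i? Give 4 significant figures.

x = 1.284 M

Q₀ = 0.1855 vs Keq = 6232 ⇒ Q<K, forward
Step 1:
                   A          L          C          D
  Initial      1.294     0.5068     0.4418      2.426
  Change      -1.284      1.284      2.569      1.284
  Equil     0.009665      1.791       3.01       3.71
  solve Keq expr → x = 1.284; check Q = 6232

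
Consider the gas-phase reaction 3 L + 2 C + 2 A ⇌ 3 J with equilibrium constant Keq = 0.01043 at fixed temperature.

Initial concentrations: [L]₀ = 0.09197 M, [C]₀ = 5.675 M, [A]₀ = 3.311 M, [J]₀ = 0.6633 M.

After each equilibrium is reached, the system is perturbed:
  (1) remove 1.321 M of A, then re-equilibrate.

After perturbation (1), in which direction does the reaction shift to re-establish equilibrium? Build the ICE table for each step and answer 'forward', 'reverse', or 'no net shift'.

Q₀ = 1.063 vs Keq = 0.01043 ⇒ Q>K, reverse
Step 1:
                    L           C           A           J
  I           0.09197       5.675       3.311      0.6633
  C            0.1975      0.1317      0.1317     -0.1975
  E            0.2895       5.807       3.443      0.4658
  solve Keq expr → x = -0.06583; check Q = 0.01043
Then remove 1.321 M of A.
Step 2:
                    L           C           A           J
  I            0.2895       5.807       2.122      0.4658
  C           0.05633     0.03755     0.03755    -0.05633
  E            0.3458       5.844       2.159      0.4095
  solve Keq expr → x = -0.01878; check Q = 0.01043

Direction: reverse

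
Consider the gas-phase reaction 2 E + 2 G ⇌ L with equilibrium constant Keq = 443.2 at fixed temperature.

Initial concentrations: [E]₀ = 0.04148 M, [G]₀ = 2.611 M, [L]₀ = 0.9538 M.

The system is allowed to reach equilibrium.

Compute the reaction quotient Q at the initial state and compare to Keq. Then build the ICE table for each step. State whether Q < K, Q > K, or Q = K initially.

Q₀ = 81.31; Q < K (proceeds forward)

Q₀ = 81.31 vs Keq = 443.2 ⇒ Q<K, forward
Step 1:
                    E           G           L
  init        0.04148       2.611      0.9538
  Δ          -0.02344    -0.02344     0.01172
  eq          0.01804       2.588      0.9655
  solve Keq expr → x = 0.01172; check Q = 443.2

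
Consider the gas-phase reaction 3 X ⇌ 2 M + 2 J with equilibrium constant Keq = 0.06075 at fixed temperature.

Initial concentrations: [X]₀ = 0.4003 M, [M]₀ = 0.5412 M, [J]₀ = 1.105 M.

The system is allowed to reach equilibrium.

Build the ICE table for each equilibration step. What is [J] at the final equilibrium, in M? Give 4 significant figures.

Q₀ = 5.575 vs Keq = 0.06075 ⇒ Q>K, reverse
Step 1:
                    X           M           J
  I            0.4003      0.5412       1.105
  C            0.4509     -0.3006     -0.3006
  E            0.8512      0.2406      0.8044
  solve Keq expr → x = -0.1503; check Q = 0.06075

[J]_eq = 0.8044 M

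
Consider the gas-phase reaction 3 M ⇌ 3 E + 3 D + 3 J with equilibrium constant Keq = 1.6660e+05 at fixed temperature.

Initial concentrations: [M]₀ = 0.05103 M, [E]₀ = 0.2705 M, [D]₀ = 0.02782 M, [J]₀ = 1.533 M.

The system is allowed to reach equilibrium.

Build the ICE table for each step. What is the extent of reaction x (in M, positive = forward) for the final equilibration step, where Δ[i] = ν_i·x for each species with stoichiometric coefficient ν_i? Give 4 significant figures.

x = 0.01677 M

Q₀ = 0.01155 vs Keq = 1.6660e+05 ⇒ Q<K, forward
Step 1:
                    M           E           D           J
  I           0.05103      0.2705     0.02782       1.533
  C          -0.05031     0.05031     0.05031     0.05031
  E        7.2121e-04      0.3208     0.07813       1.583
  solve Keq expr → x = 0.01677; check Q = 1.6660e+05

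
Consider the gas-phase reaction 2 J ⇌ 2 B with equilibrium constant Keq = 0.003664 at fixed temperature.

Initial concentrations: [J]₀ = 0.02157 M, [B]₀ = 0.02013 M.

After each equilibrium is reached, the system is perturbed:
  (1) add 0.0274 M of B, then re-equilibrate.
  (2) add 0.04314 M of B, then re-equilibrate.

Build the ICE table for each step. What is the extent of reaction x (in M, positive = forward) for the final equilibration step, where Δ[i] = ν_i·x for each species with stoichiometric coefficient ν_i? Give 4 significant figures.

x = -0.02034 M

Q₀ = 0.8709 vs Keq = 0.003664 ⇒ Q>K, reverse
Step 1:
                    J           B
  init        0.02157     0.02013
  Δ           0.01775    -0.01775
  eq          0.03932     0.00238
  solve Keq expr → x = -0.008875; check Q = 0.003664
Then add 0.0274 M of B.
Step 2:
                    J           B
  init        0.03932     0.02978
  Δ           0.02584    -0.02584
  eq          0.06516    0.003944
  solve Keq expr → x = -0.01292; check Q = 0.003664
Then add 0.04314 M of B.
Step 3:
                    J           B
  init        0.06516     0.04708
  Δ           0.04068    -0.04068
  eq           0.1058    0.006406
  solve Keq expr → x = -0.02034; check Q = 0.003664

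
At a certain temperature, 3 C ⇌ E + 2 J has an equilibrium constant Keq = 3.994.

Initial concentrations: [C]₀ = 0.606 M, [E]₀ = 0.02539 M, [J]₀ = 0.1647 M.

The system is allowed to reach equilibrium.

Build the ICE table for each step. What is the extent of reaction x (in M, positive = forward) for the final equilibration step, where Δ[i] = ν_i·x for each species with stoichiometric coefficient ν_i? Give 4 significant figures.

x = 0.1361 M

Q₀ = 0.003095 vs Keq = 3.994 ⇒ Q<K, forward
Step 1:
                    C           E           J
  init          0.606     0.02539      0.1647
  Δ           -0.4084      0.1361      0.2722
  eq           0.1976      0.1615      0.4369
  solve Keq expr → x = 0.1361; check Q = 3.994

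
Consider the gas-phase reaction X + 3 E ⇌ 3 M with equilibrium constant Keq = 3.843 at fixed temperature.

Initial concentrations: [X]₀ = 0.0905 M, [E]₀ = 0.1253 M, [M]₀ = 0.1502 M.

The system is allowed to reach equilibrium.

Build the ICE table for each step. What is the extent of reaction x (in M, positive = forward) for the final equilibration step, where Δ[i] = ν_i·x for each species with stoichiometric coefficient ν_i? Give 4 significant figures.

Q₀ = 19.03 vs Keq = 3.843 ⇒ Q>K, reverse
Step 1:
                    X           E           M
  I            0.0905      0.1253      0.1502
  C           0.01128     0.03383    -0.03383
  E            0.1018      0.1591      0.1164
  solve Keq expr → x = -0.01128; check Q = 3.843

x = -0.01128 M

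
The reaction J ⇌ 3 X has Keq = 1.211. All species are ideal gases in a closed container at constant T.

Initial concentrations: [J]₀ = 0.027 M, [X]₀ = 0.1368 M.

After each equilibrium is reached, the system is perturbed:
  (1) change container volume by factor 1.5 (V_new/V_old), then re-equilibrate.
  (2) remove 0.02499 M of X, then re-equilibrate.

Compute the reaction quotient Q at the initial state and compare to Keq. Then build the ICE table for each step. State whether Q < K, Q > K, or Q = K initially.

Q₀ = 0.09482; Q < K (proceeds forward)

Q₀ = 0.09482 vs Keq = 1.211 ⇒ Q<K, forward
Step 1:
                    J           X
  I             0.027      0.1368
  C          -0.02055     0.06164
  E          0.006453      0.1984
  solve Keq expr → x = 0.02055; check Q = 1.211
Then change container volume by factor 1.5 (V_new/V_old).
Step 2:
                    J           X
  I          0.004302      0.1323
  C         -0.002103    0.006309
  E          0.002199      0.1386
  solve Keq expr → x = 0.002103; check Q = 1.211
Then remove 0.02499 M of X.
Step 3:
                    J           X
  I          0.002199      0.1136
  C       -8.9941e-04    0.002698
  E          0.001299      0.1163
  solve Keq expr → x = 8.9941e-04; check Q = 1.211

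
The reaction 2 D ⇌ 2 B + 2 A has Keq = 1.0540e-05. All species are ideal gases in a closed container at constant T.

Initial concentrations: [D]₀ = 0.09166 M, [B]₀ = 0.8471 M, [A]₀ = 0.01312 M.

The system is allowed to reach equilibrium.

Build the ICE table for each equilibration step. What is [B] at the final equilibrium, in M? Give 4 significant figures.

[B]_eq = 0.8344 M

Q₀ = 0.0147 vs Keq = 1.0540e-05 ⇒ Q>K, reverse
Step 1:
                  D         B         A
  I         0.09166    0.8471   0.01312
  C         0.01271  -0.01271  -0.01271
  E          0.1044    0.8344 4.0611e-04
  solve Keq expr → x = -0.006357; check Q = 1.0540e-05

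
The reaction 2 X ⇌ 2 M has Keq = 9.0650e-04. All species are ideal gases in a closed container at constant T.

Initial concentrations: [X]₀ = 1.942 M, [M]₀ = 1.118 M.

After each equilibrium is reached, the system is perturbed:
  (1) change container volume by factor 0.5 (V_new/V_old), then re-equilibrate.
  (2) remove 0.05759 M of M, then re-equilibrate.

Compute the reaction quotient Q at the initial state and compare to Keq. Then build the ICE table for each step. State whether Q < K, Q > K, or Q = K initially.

Q₀ = 0.3314 vs Keq = 9.0650e-04 ⇒ Q>K, reverse
Step 1:
                  X         M
  I           1.942     1.118
  C           1.029    -1.029
  E           2.971   0.08944
  solve Keq expr → x = -0.5143; check Q = 9.0650e-04
Then change container volume by factor 0.5 (V_new/V_old).
Step 2:
                  X         M
  I           5.941    0.1789
  C               0         0
  E           5.941    0.1789
  solve Keq expr → x = 0; check Q = 9.0650e-04
Then remove 0.05759 M of M.
Step 3:
                  X         M
  I           5.941    0.1213
  C        -0.05591   0.05591
  E           5.885    0.1772
  solve Keq expr → x = 0.02795; check Q = 9.0650e-04

Q₀ = 0.3314; Q > K (proceeds reverse)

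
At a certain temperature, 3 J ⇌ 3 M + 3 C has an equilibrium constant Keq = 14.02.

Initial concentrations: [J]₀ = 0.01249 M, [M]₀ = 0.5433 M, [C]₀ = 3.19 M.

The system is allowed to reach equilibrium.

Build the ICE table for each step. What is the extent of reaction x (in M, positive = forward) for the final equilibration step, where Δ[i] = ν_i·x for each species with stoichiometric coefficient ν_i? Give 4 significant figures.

Q₀ = 2.6718e+06 vs Keq = 14.02 ⇒ Q>K, reverse
Step 1:
                    J           M           C
  I           0.01249      0.5433        3.19
  C            0.2909     -0.2909     -0.2909
  E            0.3034      0.2524       2.899
  solve Keq expr → x = -0.09698; check Q = 14.02

x = -0.09698 M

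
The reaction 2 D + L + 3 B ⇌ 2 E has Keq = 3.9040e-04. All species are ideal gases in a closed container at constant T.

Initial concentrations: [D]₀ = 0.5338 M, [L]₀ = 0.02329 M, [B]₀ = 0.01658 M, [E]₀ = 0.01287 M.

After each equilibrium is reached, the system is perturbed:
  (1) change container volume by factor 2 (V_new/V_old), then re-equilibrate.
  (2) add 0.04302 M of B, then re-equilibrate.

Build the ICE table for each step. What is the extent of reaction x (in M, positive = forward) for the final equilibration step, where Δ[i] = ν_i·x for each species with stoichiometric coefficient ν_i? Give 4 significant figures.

x = 4.1613e-06 M

Q₀ = 5476 vs Keq = 3.9040e-04 ⇒ Q>K, reverse
Step 1:
                  D         L         B         E
  Initial    0.5338   0.02329   0.01658   0.01287
  Change    0.01286  0.006429   0.01929  -0.01286
  Equil      0.5467   0.02972   0.03587 1.2648e-05
  solve Keq expr → x = -0.006429; check Q = 3.9040e-04
Then change container volume by factor 2 (V_new/V_old).
Step 2:
                  D         L         B         E
  Initial    0.2733   0.01486   0.01793 6.3238e-06
  Change  4.7418e-06 2.3709e-06 7.1127e-06 -4.7418e-06
  Equil      0.2733   0.01486   0.01794 1.5821e-06
  solve Keq expr → x = -2.3709e-06; check Q = 3.9040e-04
Then add 0.04302 M of B.
Step 3:
                  D         L         B         E
  Initial    0.2733   0.01486   0.06096 1.5821e-06
  Change  -8.3227e-06 -4.1613e-06 -1.2484e-05 8.3227e-06
  Equil      0.2733   0.01486   0.06095 9.9047e-06
  solve Keq expr → x = 4.1613e-06; check Q = 3.9040e-04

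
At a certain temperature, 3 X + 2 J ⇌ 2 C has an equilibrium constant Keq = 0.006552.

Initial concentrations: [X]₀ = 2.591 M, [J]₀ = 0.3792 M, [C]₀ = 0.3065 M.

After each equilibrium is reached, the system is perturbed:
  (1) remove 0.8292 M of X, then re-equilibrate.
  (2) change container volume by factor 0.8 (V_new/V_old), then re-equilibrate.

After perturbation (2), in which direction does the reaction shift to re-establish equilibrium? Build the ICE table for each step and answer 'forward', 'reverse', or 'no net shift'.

Q₀ = 0.03756 vs Keq = 0.006552 ⇒ Q>K, reverse
Step 1:
                   X          J          C
  I            2.591     0.3792     0.3065
  C           0.1801     0.1201    -0.1201
  E            2.771     0.4993     0.1864
  solve Keq expr → x = -0.06004; check Q = 0.006552
Then remove 0.8292 M of X.
Step 2:
                   X          J          C
  I            1.942     0.4993     0.1864
  C          0.08489     0.0566    -0.0566
  E            2.027     0.5559     0.1298
  solve Keq expr → x = -0.0283; check Q = 0.006552
Then change container volume by factor 0.8 (V_new/V_old).
Step 3:
                   X          J          C
  I            2.534     0.6948     0.1623
  C         -0.06391   -0.04261    0.04261
  E             2.47     0.6522     0.2049
  solve Keq expr → x = 0.0213; check Q = 0.006552

Direction: forward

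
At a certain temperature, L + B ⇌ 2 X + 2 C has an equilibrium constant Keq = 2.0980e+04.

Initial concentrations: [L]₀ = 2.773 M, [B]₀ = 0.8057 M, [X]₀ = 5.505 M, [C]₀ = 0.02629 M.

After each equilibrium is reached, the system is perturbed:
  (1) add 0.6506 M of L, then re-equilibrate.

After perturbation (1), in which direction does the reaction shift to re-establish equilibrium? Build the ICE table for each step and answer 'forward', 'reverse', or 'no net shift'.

Direction: forward

Q₀ = 0.009375 vs Keq = 2.0980e+04 ⇒ Q<K, forward
Step 1:
                    L           B           X           C
  init          2.773      0.8057       5.505     0.02629
  Δ           -0.8024     -0.8024       1.605       1.605
  eq            1.971    0.003253        7.11       1.631
  solve Keq expr → x = 0.8024; check Q = 2.0980e+04
Then add 0.6506 M of L.
Step 2:
                    L           B           X           C
  init          2.621    0.003253        7.11       1.631
  Δ       -8.0087e-04 -8.0087e-04    0.001602    0.001602
  eq             2.62    0.002453       7.111       1.633
  solve Keq expr → x = 8.0087e-04; check Q = 2.0980e+04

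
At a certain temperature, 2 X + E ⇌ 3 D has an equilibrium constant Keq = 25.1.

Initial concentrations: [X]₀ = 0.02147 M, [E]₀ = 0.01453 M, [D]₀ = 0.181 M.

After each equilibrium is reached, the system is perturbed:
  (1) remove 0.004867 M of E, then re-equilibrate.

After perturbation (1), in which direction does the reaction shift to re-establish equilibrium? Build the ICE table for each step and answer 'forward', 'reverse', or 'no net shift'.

Direction: reverse

Q₀ = 885.3 vs Keq = 25.1 ⇒ Q>K, reverse
Step 1:
                   X          E          D
  Initial    0.02147    0.01453      0.181
  Change     0.03282    0.01641   -0.04922
  Equil      0.05429    0.03094     0.1318
  solve Keq expr → x = -0.01641; check Q = 25.1
Then remove 0.004867 M of E.
Step 2:
                   X          E          D
  Initial    0.05429    0.02607     0.1318
  Change    0.001911 9.5548e-04  -0.002866
  Equil       0.0562    0.02703     0.1289
  solve Keq expr → x = -9.5548e-04; check Q = 25.1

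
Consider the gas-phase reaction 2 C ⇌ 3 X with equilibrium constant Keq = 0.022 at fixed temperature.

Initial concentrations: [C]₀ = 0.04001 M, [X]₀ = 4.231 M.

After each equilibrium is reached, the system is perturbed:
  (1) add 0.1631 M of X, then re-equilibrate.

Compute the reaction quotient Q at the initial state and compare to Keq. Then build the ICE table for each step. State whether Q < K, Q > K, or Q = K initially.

Q₀ = 4.7314e+04; Q > K (proceeds reverse)

Q₀ = 4.7314e+04 vs Keq = 0.022 ⇒ Q>K, reverse
Step 1:
                  C         X
  init      0.04001     4.231
  Δ           2.475    -3.713
  eq          2.515    0.5182
  solve Keq expr → x = -1.238; check Q = 0.022
Then add 0.1631 M of X.
Step 2:
                  C         X
  init        2.515    0.6813
  Δ         0.09967   -0.1495
  eq          2.615    0.5318
  solve Keq expr → x = -0.04983; check Q = 0.022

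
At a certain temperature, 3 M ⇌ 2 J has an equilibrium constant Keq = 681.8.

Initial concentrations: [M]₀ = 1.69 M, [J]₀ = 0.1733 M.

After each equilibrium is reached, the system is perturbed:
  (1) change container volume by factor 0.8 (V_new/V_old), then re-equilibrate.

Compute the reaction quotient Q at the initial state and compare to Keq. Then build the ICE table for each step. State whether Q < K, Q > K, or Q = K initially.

Q₀ = 0.006222; Q < K (proceeds forward)

Q₀ = 0.006222 vs Keq = 681.8 ⇒ Q<K, forward
Step 1:
                   M          J
  I             1.69     0.1733
  C           -1.561       1.04
  E           0.1293      1.214
  solve Keq expr → x = 0.5202; check Q = 681.8
Then change container volume by factor 0.8 (V_new/V_old).
Step 2:
                   M          J
  I           0.1616      1.517
  C          -0.0111   0.007398
  E           0.1505      1.525
  solve Keq expr → x = 0.003699; check Q = 681.8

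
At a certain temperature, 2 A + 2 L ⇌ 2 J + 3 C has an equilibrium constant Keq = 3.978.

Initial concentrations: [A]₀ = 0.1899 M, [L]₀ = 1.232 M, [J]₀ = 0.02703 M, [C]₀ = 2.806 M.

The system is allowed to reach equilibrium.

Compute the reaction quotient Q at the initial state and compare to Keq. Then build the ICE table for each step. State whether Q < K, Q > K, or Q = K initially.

Q₀ = 0.2949 vs Keq = 3.978 ⇒ Q<K, forward
Step 1:
                  A         L         J         C
  init       0.1899     1.232   0.02703     2.806
  Δ          -0.044    -0.044     0.044     0.066
  eq         0.1459     1.188   0.07103     2.872
  solve Keq expr → x = 0.022; check Q = 3.978

Q₀ = 0.2949; Q < K (proceeds forward)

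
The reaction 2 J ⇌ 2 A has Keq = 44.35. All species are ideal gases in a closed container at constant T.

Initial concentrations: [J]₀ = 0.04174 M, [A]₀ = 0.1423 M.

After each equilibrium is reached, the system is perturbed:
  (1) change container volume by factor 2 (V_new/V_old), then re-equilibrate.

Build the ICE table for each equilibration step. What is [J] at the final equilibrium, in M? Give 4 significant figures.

[J]_eq = 0.01201 M

Q₀ = 11.62 vs Keq = 44.35 ⇒ Q<K, forward
Step 1:
                   J          A
  I          0.04174     0.1423
  C         -0.01771    0.01771
  E          0.02403       0.16
  solve Keq expr → x = 0.008856; check Q = 44.35
Then change container volume by factor 2 (V_new/V_old).
Step 2:
                   J          A
  I          0.01201    0.08001
  C                0          0
  E          0.01201    0.08001
  solve Keq expr → x = 0; check Q = 44.35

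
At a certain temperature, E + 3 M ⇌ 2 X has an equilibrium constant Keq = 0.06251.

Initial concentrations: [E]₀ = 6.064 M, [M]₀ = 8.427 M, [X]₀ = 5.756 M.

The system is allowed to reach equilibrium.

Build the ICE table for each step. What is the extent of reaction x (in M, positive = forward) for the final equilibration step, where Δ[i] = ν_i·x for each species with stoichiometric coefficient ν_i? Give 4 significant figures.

x = 0.9261 M

Q₀ = 0.00913 vs Keq = 0.06251 ⇒ Q<K, forward
Step 1:
                   E          M          X
  init         6.064      8.427      5.756
  Δ          -0.9261     -2.778      1.852
  eq           5.138      5.649      7.608
  solve Keq expr → x = 0.9261; check Q = 0.06251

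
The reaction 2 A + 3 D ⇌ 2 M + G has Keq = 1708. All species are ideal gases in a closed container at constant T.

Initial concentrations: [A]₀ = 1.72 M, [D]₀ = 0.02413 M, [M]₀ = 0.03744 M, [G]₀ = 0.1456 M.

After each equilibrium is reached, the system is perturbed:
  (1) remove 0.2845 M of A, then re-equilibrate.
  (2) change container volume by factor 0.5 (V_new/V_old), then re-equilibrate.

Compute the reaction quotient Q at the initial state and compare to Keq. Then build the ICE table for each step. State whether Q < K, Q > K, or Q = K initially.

Q₀ = 4.91 vs Keq = 1708 ⇒ Q<K, forward
Step 1:
                   A          D          M          G
  Initial       1.72    0.02413    0.03744     0.1456
  Change    -0.01323   -0.01985    0.01323   0.006616
  Equil        1.707   0.004283    0.05067     0.1522
  solve Keq expr → x = 0.006616; check Q = 1708
Then remove 0.2845 M of A.
Step 2:
                   A          D          M          G
  Initial      1.422   0.004283    0.05067     0.1522
  Change  3.5233e-04 5.2850e-04 -3.5233e-04 -1.7617e-04
  Equil        1.423   0.004811    0.05032      0.152
  solve Keq expr → x = -1.7617e-04; check Q = 1708
Then change container volume by factor 0.5 (V_new/V_old).
Step 3:
                   A          D          M          G
  Initial      2.845   0.009622     0.1006     0.3041
  Change   -0.002305  -0.003457   0.002305   0.001152
  Equil        2.843   0.006165     0.1029     0.3052
  solve Keq expr → x = 0.001152; check Q = 1708

Q₀ = 4.91; Q < K (proceeds forward)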